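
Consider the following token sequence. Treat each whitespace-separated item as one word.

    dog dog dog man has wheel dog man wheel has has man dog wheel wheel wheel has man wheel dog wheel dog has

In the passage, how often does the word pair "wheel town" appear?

0

Scanning the 22 overlapping bigram windows for "wheel town":
  (none found)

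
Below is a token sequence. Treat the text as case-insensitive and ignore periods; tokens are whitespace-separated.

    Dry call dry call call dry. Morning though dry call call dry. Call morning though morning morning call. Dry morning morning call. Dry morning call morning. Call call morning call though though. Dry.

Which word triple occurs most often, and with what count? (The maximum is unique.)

"call dry morning", 3 times

Trigram frequencies (highest first):
  call dry morning: 3
  call dry call: 2
  dry call call: 2
  call call dry: 2
  morning morning call: 2
  morning call dry: 2
  … (17 more, each ≤ 2)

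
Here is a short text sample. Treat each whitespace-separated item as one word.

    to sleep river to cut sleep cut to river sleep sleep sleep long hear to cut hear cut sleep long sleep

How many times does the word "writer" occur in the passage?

Scanning the 21 tokens for "writer":
  (none found)

0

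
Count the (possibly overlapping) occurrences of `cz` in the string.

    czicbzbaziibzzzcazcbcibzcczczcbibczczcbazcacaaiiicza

6

Sliding a length-2 window over the 52 characters (51 positions):
  position 1–2: cz
  position 26–27: cz
  position 28–29: cz
  position 34–35: cz
  position 36–37: cz
  position 50–51: cz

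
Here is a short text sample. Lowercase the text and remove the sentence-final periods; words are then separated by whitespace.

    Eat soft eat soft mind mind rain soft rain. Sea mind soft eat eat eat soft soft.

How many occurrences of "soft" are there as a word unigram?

Scanning the 17 tokens for "soft":
  position 2: soft
  position 4: soft
  position 8: soft
  position 12: soft
  position 16: soft
  position 17: soft

6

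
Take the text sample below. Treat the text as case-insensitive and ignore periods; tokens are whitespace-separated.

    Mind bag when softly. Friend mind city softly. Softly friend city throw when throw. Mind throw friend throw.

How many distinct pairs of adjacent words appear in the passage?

16

18 tokens → 17 bigram windows in total.
Repeated bigrams (each contributes count−1 duplicates):
  softly friend: 2
1 duplicate windows → 17 − 1 = 16 distinct.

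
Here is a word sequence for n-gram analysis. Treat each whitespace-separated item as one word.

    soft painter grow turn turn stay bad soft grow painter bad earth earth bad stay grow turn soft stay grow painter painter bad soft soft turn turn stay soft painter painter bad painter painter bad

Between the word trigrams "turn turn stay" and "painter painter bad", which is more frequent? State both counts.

"turn turn stay": 2 occurrences
"painter painter bad": 3 occurrences

"painter painter bad" (3 vs 2)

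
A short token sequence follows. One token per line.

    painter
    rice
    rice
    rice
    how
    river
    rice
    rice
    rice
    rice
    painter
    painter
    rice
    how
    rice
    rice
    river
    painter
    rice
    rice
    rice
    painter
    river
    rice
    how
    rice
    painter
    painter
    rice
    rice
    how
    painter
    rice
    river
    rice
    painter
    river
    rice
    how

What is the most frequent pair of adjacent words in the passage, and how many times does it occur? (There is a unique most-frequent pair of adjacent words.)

Bigram frequencies (highest first):
  rice rice: 9
  painter rice: 5
  rice how: 5
  river rice: 4
  rice painter: 4
  painter painter: 2
  … (6 more, each ≤ 2)

"rice rice", 9 times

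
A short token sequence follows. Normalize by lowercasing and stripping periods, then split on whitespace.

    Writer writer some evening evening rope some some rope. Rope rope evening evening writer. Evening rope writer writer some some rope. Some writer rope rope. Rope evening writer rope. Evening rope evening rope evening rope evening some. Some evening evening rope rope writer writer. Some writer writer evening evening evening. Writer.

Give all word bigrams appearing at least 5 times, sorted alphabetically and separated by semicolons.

Bigram counts meeting the condition (at least 5 times):
  evening evening: 5
  evening rope: 6
  rope evening: 6
  rope rope: 5

evening evening; evening rope; rope evening; rope rope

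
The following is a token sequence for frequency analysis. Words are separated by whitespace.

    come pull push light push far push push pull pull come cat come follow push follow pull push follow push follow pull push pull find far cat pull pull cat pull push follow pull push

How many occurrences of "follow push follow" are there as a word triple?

Scanning the 33 overlapping trigram windows for "follow push follow":
  position 14–16: follow push follow
  position 19–21: follow push follow

2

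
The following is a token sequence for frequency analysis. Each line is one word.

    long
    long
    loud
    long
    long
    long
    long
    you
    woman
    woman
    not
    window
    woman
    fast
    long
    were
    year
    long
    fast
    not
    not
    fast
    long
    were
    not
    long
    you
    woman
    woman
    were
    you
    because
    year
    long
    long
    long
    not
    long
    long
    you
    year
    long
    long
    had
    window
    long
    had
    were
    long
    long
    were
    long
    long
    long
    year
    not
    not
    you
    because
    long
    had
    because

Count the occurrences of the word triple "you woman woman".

2

Scanning the 60 overlapping trigram windows for "you woman woman":
  position 8–10: you woman woman
  position 27–29: you woman woman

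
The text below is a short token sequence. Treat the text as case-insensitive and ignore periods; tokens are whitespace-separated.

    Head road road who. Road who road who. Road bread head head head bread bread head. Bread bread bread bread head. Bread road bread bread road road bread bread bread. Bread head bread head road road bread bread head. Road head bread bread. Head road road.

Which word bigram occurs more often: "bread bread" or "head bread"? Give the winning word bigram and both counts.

"bread bread" (10 vs 5)

"bread bread": 10 occurrences
"head bread": 5 occurrences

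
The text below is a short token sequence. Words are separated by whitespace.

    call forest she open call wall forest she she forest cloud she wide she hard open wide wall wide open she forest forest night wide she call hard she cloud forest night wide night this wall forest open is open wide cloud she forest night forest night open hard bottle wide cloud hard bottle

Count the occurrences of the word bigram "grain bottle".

0

Scanning the 53 overlapping bigram windows for "grain bottle":
  (none found)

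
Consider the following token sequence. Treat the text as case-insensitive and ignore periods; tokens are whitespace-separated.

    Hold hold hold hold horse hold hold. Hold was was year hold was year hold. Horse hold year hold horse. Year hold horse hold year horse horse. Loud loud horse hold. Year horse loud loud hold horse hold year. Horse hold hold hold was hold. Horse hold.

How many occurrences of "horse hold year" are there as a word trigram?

4

Scanning the 45 overlapping trigram windows for "horse hold year":
  position 16–18: horse hold year
  position 23–25: horse hold year
  position 30–32: horse hold year
  position 37–39: horse hold year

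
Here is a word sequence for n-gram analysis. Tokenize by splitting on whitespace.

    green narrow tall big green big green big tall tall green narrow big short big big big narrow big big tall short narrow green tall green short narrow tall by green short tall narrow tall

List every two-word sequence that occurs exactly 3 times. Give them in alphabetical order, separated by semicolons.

big big; narrow tall

Bigram counts meeting the condition (exactly 3 times):
  big big: 3
  narrow tall: 3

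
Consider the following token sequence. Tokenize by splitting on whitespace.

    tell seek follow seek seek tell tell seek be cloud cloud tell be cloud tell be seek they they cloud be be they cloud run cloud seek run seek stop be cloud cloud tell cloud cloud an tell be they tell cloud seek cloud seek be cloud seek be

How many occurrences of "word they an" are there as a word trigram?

0

Scanning the 47 overlapping trigram windows for "word they an":
  (none found)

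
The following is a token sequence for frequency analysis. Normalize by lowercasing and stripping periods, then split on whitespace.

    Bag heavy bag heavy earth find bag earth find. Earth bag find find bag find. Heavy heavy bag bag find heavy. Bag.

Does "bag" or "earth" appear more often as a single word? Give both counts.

"bag" (8 vs 3)

"bag": 8 occurrences
"earth": 3 occurrences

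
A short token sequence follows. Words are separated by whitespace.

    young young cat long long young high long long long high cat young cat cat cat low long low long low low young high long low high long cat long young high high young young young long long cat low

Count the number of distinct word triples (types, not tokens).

40 tokens → 38 trigram windows in total.
Repeated trigrams (each contributes count−1 duplicates):
  long young high: 2
  low long low: 2
  young high long: 2
3 duplicate windows → 38 − 3 = 35 distinct.

35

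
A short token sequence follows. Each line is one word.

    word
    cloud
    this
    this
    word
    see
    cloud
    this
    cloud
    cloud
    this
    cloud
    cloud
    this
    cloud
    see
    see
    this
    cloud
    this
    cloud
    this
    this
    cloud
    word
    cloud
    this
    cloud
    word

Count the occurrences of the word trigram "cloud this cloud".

5

Scanning the 27 overlapping trigram windows for "cloud this cloud":
  position 7–9: cloud this cloud
  position 10–12: cloud this cloud
  position 13–15: cloud this cloud
  position 19–21: cloud this cloud
  position 26–28: cloud this cloud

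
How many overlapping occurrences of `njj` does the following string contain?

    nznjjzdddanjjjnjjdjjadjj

Sliding a length-3 window over the 24 characters (22 positions):
  position 3–5: njj
  position 11–13: njj
  position 15–17: njj

3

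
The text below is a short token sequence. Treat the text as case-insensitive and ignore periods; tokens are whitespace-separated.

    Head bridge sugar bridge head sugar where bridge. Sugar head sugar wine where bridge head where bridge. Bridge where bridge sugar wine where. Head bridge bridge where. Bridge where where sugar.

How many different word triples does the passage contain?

31 tokens → 29 trigram windows in total.
Repeated trigrams (each contributes count−1 duplicates):
  bridge bridge where: 2
  bridge where bridge: 2
  sugar wine where: 2
  where bridge sugar: 2
4 duplicate windows → 29 − 4 = 25 distinct.

25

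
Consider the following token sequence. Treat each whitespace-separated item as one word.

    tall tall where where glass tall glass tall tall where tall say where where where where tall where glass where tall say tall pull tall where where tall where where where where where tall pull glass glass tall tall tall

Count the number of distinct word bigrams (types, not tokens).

40 tokens → 39 bigram windows in total.
Repeated bigrams (each contributes count−1 duplicates):
  where where: 9
  tall where: 5
  where tall: 5
  tall tall: 4
  glass tall: 3
  tall pull: 2
  tall say: 2
  where glass: 2
24 duplicate windows → 39 − 24 = 15 distinct.

15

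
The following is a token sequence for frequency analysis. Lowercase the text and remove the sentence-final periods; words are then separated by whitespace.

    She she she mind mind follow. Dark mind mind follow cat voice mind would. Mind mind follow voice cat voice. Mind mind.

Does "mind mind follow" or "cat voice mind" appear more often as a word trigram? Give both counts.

"mind mind follow": 3 occurrences
"cat voice mind": 2 occurrences

"mind mind follow" (3 vs 2)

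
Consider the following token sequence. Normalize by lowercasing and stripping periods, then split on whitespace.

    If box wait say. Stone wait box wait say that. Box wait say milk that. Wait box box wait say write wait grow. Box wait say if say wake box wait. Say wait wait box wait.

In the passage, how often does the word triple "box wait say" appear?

Scanning the 34 overlapping trigram windows for "box wait say":
  position 2–4: box wait say
  position 7–9: box wait say
  position 11–13: box wait say
  position 18–20: box wait say
  position 24–26: box wait say
  position 30–32: box wait say

6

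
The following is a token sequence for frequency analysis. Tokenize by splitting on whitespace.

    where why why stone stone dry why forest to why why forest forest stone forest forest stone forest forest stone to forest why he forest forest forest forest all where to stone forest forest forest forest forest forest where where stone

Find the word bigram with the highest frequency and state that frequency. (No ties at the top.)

"forest forest", 11 times

Bigram frequencies (highest first):
  forest forest: 11
  forest stone: 3
  stone forest: 3
  why why: 2
  why forest: 2
  where why: 1
  … (18 more, each ≤ 1)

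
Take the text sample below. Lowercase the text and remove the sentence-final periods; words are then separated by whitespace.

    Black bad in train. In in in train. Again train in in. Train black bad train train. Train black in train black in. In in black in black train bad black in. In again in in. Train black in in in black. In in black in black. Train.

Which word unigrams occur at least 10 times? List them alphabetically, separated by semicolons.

black; in; train

Unigram counts meeting the condition (at least 10 times):
  black: 11
  in: 21
  train: 11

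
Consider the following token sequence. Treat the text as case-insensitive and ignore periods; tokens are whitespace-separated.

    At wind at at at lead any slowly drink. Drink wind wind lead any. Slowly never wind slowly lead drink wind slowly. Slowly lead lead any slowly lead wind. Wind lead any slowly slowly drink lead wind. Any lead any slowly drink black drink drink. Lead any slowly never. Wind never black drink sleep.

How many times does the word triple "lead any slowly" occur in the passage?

6

Scanning the 52 overlapping trigram windows for "lead any slowly":
  position 6–8: lead any slowly
  position 13–15: lead any slowly
  position 25–27: lead any slowly
  position 31–33: lead any slowly
  position 39–41: lead any slowly
  position 46–48: lead any slowly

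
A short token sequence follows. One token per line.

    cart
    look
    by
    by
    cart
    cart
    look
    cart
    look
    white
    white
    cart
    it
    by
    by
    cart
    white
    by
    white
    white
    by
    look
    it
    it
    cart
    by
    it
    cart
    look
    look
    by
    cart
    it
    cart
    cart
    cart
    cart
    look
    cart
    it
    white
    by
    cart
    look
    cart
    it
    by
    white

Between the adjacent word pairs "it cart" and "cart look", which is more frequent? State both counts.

"cart look" (6 vs 3)

"it cart": 3 occurrences
"cart look": 6 occurrences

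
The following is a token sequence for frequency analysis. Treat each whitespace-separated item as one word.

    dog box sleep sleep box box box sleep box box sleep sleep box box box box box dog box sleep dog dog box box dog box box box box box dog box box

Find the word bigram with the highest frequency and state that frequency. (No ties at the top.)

"box box", 13 times

Bigram frequencies (highest first):
  box box: 13
  dog box: 5
  box sleep: 4
  sleep box: 3
  box dog: 3
  sleep sleep: 2
  … (2 more, each ≤ 1)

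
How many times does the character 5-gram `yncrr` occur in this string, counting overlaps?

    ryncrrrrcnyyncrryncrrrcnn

Sliding a length-5 window over the 25 characters (21 positions):
  position 2–6: yncrr
  position 12–16: yncrr
  position 17–21: yncrr

3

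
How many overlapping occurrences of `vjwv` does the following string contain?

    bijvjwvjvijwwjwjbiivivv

Sliding a length-4 window over the 23 characters (20 positions):
  position 4–7: vjwv

1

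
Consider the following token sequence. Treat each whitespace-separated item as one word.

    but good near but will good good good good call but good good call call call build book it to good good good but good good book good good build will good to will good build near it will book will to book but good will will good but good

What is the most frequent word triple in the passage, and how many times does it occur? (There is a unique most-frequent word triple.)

"good good good", 3 times

Trigram frequencies (highest first):
  good good good: 3
  good good call: 2
  but good good: 2
  good but good: 2
  but good near: 1
  good near but: 1
  … (37 more, each ≤ 1)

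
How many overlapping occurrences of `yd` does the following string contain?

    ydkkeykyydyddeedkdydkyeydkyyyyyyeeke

Sliding a length-2 window over the 36 characters (35 positions):
  position 1–2: yd
  position 9–10: yd
  position 11–12: yd
  position 19–20: yd
  position 24–25: yd

5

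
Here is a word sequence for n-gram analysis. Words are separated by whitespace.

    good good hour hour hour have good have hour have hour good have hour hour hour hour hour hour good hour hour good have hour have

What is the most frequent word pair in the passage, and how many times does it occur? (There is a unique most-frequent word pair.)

Bigram frequencies (highest first):
  hour hour: 8
  have hour: 4
  hour have: 3
  good have: 3
  hour good: 3
  good hour: 2
  … (2 more, each ≤ 1)

"hour hour", 8 times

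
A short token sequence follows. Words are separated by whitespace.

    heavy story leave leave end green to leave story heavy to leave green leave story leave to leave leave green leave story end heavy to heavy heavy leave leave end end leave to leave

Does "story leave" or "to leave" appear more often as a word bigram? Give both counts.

"to leave" (4 vs 2)

"story leave": 2 occurrences
"to leave": 4 occurrences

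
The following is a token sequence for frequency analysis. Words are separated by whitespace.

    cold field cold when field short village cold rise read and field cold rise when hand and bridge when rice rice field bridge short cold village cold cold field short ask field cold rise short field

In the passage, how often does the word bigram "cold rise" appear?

Scanning the 35 overlapping bigram windows for "cold rise":
  position 8–9: cold rise
  position 13–14: cold rise
  position 33–34: cold rise

3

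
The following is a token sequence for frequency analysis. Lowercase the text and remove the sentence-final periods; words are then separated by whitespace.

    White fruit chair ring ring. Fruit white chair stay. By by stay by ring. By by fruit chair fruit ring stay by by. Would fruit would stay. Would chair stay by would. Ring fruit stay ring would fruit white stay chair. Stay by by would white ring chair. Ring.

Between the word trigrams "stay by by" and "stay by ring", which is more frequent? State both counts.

"stay by by": 3 occurrences
"stay by ring": 1 occurrence

"stay by by" (3 vs 1)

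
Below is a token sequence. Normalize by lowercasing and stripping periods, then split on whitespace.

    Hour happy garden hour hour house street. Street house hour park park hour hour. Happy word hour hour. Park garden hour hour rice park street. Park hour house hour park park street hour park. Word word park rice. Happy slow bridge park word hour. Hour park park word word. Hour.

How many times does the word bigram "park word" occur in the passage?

Scanning the 49 overlapping bigram windows for "park word":
  position 34–35: park word
  position 42–43: park word
  position 47–48: park word

3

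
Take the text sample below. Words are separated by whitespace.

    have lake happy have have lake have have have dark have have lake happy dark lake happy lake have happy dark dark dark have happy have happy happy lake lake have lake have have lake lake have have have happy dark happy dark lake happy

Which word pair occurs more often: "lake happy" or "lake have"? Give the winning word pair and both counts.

"lake happy": 4 occurrences
"lake have": 5 occurrences

"lake have" (5 vs 4)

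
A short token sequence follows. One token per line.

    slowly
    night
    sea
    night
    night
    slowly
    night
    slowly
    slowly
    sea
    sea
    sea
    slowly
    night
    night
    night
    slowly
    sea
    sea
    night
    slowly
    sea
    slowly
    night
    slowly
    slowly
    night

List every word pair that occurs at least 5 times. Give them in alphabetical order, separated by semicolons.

Bigram counts meeting the condition (at least 5 times):
  night slowly: 5
  slowly night: 5

night slowly; slowly night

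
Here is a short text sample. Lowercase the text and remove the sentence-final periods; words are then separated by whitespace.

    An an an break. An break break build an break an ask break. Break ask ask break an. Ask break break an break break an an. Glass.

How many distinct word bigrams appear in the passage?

11

27 tokens → 26 bigram windows in total.
Repeated bigrams (each contributes count−1 duplicates):
  break an: 5
  an break: 4
  break break: 4
  an an: 3
  ask break: 3
  an ask: 2
15 duplicate windows → 26 − 15 = 11 distinct.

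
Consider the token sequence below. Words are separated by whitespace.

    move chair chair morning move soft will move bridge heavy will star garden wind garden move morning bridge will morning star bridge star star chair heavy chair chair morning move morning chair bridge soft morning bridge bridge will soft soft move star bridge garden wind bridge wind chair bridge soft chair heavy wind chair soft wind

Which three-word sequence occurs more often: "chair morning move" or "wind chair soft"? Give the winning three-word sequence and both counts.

"chair morning move" (2 vs 1)

"chair morning move": 2 occurrences
"wind chair soft": 1 occurrence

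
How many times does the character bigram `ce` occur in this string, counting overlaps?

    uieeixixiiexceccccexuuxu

2

Sliding a length-2 window over the 24 characters (23 positions):
  position 13–14: ce
  position 18–19: ce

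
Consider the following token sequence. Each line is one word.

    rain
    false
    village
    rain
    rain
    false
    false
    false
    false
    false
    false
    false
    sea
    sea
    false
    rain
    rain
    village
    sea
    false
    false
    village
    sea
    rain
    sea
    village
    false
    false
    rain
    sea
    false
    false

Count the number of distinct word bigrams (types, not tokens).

32 tokens → 31 bigram windows in total.
Repeated bigrams (each contributes count−1 duplicates):
  false false: 9
  sea false: 3
  false rain: 2
  false village: 2
  rain false: 2
  rain rain: 2
  rain sea: 2
  village sea: 2
16 duplicate windows → 31 − 16 = 15 distinct.

15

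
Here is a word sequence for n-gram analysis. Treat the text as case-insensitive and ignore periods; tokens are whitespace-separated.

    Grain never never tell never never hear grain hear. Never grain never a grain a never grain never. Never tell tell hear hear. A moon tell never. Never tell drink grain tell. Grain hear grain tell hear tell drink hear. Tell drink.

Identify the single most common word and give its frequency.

"never", 11 times

Unigram frequencies (highest first):
  never: 11
  tell: 9
  grain: 8
  hear: 7
  a: 3
  drink: 3
  … (1 more, each ≤ 1)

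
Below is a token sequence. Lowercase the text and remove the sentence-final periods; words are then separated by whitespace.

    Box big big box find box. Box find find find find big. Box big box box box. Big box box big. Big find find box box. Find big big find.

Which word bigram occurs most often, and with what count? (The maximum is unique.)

Bigram frequencies (highest first):
  box box: 5
  box big: 4
  big box: 4
  find find: 4
  big big: 3
  box find: 3
  … (3 more, each ≤ 2)

"box box", 5 times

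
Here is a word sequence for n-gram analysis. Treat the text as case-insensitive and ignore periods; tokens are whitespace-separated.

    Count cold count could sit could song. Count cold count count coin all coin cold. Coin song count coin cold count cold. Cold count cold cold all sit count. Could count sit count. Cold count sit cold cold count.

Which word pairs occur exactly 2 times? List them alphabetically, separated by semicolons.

Bigram counts meeting the condition (exactly 2 times):
  coin cold: 2
  count coin: 2
  count could: 2
  count sit: 2
  sit count: 2
  song count: 2

coin cold; count coin; count could; count sit; sit count; song count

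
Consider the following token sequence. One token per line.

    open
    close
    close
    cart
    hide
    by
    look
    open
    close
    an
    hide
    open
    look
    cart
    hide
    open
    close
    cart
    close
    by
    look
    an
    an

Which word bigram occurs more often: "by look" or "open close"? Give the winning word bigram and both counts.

"by look": 2 occurrences
"open close": 3 occurrences

"open close" (3 vs 2)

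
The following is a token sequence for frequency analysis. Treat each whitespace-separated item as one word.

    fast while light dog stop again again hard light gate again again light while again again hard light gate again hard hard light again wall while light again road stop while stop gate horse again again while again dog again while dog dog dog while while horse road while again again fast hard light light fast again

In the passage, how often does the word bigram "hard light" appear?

Scanning the 56 overlapping bigram windows for "hard light":
  position 8–9: hard light
  position 17–18: hard light
  position 22–23: hard light
  position 53–54: hard light

4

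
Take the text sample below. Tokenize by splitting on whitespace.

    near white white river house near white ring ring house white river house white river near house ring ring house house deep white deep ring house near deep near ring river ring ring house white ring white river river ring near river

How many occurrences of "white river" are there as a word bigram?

4

Scanning the 41 overlapping bigram windows for "white river":
  position 3–4: white river
  position 11–12: white river
  position 14–15: white river
  position 37–38: white river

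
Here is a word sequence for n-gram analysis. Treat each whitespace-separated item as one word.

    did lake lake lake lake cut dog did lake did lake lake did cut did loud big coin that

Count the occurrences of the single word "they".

0

Scanning the 19 tokens for "they":
  (none found)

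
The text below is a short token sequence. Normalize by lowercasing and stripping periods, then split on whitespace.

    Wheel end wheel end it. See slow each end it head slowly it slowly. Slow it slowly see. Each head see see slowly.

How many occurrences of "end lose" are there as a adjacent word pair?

Scanning the 22 overlapping bigram windows for "end lose":
  (none found)

0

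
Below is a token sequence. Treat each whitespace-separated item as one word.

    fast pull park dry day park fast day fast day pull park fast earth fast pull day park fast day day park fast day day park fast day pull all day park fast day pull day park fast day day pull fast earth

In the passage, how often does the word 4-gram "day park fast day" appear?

6

Scanning the 40 overlapping 4-gram windows for "day park fast day":
  position 5–8: day park fast day
  position 17–20: day park fast day
  position 21–24: day park fast day
  position 25–28: day park fast day
  position 31–34: day park fast day
  position 36–39: day park fast day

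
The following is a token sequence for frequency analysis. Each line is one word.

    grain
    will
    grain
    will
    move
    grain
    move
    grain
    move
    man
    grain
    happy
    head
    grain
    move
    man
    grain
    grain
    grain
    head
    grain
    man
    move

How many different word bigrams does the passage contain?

14

23 tokens → 22 bigram windows in total.
Repeated bigrams (each contributes count−1 duplicates):
  grain move: 3
  grain grain: 2
  grain will: 2
  head grain: 2
  man grain: 2
  move grain: 2
  move man: 2
8 duplicate windows → 22 − 8 = 14 distinct.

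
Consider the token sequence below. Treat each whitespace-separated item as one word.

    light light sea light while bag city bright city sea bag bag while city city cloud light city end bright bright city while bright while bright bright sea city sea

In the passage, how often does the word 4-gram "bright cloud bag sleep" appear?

Scanning the 27 overlapping 4-gram windows for "bright cloud bag sleep":
  (none found)

0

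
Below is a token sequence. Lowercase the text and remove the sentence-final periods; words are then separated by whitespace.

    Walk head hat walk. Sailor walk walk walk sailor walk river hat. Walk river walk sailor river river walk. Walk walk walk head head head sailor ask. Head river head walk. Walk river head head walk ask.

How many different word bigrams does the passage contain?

19

37 tokens → 36 bigram windows in total.
Repeated bigrams (each contributes count−1 duplicates):
  walk walk: 6
  head head: 3
  walk river: 3
  walk sailor: 3
  hat walk: 2
  head walk: 2
  river head: 2
  river walk: 2
  … (2 more repeated)
17 duplicate windows → 36 − 17 = 19 distinct.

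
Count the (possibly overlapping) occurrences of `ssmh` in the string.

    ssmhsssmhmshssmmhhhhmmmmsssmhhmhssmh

Sliding a length-4 window over the 36 characters (33 positions):
  position 1–4: ssmh
  position 6–9: ssmh
  position 26–29: ssmh
  position 33–36: ssmh

4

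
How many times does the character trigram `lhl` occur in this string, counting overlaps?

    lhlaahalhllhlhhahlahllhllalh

Sliding a length-3 window over the 28 characters (26 positions):
  position 1–3: lhl
  position 8–10: lhl
  position 11–13: lhl
  position 22–24: lhl

4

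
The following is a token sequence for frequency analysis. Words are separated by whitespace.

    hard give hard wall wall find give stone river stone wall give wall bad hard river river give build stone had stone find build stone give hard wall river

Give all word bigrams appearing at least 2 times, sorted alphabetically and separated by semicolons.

Bigram counts meeting the condition (at least 2 times):
  build stone: 2
  give hard: 2
  hard wall: 2

build stone; give hard; hard wall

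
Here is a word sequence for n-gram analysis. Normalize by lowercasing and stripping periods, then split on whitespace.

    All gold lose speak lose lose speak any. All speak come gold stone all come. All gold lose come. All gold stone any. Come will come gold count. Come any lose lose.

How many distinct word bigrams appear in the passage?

32 tokens → 31 bigram windows in total.
Repeated bigrams (each contributes count−1 duplicates):
  all gold: 3
  come all: 2
  come gold: 2
  gold lose: 2
  gold stone: 2
  lose lose: 2
  lose speak: 2
8 duplicate windows → 31 − 8 = 23 distinct.

23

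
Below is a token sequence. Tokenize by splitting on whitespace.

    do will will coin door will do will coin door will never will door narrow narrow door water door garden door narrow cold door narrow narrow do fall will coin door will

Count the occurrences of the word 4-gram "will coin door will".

3

Scanning the 29 overlapping 4-gram windows for "will coin door will":
  position 3–6: will coin door will
  position 8–11: will coin door will
  position 29–32: will coin door will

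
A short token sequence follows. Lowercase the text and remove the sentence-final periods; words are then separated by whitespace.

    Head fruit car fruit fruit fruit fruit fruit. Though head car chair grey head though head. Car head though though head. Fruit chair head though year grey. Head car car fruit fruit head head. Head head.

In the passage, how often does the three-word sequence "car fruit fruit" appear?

Scanning the 34 overlapping trigram windows for "car fruit fruit":
  position 3–5: car fruit fruit
  position 30–32: car fruit fruit

2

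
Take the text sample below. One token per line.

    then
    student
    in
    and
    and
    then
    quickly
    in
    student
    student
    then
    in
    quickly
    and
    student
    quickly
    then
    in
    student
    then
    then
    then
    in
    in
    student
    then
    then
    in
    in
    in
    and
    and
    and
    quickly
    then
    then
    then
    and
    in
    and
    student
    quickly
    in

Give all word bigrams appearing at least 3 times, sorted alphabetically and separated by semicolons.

and and; in and; in in; in student; student then; then in; then then

Bigram counts meeting the condition (at least 3 times):
  and and: 3
  in and: 3
  in in: 3
  in student: 3
  student then: 3
  then in: 4
  then then: 5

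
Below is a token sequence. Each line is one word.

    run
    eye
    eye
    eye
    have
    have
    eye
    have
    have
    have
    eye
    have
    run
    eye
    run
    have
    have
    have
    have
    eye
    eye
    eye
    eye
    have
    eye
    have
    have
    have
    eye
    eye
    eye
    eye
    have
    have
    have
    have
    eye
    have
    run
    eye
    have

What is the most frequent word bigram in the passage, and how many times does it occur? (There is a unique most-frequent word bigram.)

Bigram frequencies (highest first):
  have have: 11
  eye eye: 8
  eye have: 8
  have eye: 6
  run eye: 3
  have run: 2
  … (2 more, each ≤ 1)

"have have", 11 times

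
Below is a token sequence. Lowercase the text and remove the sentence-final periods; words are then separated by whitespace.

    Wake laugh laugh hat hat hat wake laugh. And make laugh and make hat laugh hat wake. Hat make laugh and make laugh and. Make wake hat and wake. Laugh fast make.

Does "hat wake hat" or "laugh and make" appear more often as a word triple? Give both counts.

"hat wake hat": 1 occurrence
"laugh and make": 4 occurrences

"laugh and make" (4 vs 1)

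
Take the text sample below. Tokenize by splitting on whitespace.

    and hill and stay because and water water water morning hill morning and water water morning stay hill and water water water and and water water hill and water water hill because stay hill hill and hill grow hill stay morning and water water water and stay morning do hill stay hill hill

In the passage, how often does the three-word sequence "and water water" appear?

6

Scanning the 51 overlapping trigram windows for "and water water":
  position 6–8: and water water
  position 13–15: and water water
  position 19–21: and water water
  position 24–26: and water water
  position 28–30: and water water
  position 42–44: and water water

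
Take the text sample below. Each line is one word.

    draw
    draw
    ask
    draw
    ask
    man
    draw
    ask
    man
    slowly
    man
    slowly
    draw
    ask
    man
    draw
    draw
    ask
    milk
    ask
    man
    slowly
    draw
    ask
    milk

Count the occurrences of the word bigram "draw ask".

Scanning the 24 overlapping bigram windows for "draw ask":
  position 2–3: draw ask
  position 4–5: draw ask
  position 7–8: draw ask
  position 13–14: draw ask
  position 17–18: draw ask
  position 23–24: draw ask

6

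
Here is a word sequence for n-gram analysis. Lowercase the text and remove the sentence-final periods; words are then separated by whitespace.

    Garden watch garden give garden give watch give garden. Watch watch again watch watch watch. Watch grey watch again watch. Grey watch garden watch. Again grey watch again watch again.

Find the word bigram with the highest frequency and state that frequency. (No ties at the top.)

"watch again", 5 times

Bigram frequencies (highest first):
  watch again: 5
  watch watch: 4
  garden watch: 3
  again watch: 3
  grey watch: 3
  watch garden: 2
  … (6 more, each ≤ 2)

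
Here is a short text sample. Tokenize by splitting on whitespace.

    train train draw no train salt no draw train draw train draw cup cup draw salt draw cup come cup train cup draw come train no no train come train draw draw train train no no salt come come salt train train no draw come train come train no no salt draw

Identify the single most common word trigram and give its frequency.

"train no no", 3 times

Trigram frequencies (highest first):
  train no no: 3
  draw train draw: 2
  draw come train: 2
  come train no: 2
  train come train: 2
  train train no: 2
  … (36 more, each ≤ 2)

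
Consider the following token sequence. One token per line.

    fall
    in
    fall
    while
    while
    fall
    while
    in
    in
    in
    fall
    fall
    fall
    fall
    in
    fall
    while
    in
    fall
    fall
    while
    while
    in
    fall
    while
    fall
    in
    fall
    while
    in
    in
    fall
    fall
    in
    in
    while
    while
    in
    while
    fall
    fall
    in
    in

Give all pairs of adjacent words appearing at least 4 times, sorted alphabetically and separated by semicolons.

fall fall; fall in; fall while; in fall; in in; while in

Bigram counts meeting the condition (at least 4 times):
  fall fall: 6
  fall in: 5
  fall while: 6
  in fall: 7
  in in: 5
  while in: 5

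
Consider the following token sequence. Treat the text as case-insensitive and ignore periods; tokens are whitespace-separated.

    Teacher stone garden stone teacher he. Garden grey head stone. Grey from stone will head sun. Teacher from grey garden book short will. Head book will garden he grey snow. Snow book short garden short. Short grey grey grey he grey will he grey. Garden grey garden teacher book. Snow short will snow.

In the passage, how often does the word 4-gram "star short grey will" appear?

0

Scanning the 50 overlapping 4-gram windows for "star short grey will":
  (none found)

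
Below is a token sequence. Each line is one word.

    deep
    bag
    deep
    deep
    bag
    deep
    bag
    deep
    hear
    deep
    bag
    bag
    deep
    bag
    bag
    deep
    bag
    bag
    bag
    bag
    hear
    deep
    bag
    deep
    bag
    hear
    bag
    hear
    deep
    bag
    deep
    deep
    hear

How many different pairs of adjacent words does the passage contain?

33 tokens → 32 bigram windows in total.
Repeated bigrams (each contributes count−1 duplicates):
  deep bag: 9
  bag deep: 7
  bag bag: 5
  bag hear: 3
  hear deep: 3
  deep deep: 2
  deep hear: 2
24 duplicate windows → 32 − 24 = 8 distinct.

8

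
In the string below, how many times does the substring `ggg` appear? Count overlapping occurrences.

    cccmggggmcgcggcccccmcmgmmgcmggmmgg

2

Sliding a length-3 window over the 34 characters (32 positions):
  position 5–7: ggg
  position 6–8: ggg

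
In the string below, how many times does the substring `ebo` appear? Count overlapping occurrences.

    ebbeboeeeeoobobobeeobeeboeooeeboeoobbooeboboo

4

Sliding a length-3 window over the 45 characters (43 positions):
  position 4–6: ebo
  position 23–25: ebo
  position 30–32: ebo
  position 40–42: ebo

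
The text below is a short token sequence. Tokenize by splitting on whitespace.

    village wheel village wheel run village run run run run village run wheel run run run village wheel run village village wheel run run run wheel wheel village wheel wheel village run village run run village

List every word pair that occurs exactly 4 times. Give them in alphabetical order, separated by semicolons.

Bigram counts meeting the condition (exactly 4 times):
  village run: 4
  wheel run: 4

village run; wheel run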